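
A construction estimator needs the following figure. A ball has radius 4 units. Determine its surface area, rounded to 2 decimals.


Shape: sphere
Radius r = 4 units
Formula: SA = 4 * pi * r^2
r^2 = 16
SA = 4 * pi * 16
SA = 64 * pi
SA = 201.06
201.06 units^2


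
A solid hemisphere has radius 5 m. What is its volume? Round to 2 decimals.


Shape: hemisphere (half of a sphere)
Radius r = 5 m
Formula: V = (1/2) * (4/3) * pi * r^3 = (2/3) * pi * r^3
r^3 = 125
(2/3) * 125 = 83.333333
V = 83.333333 * pi
V = 261.8
261.8 m^3


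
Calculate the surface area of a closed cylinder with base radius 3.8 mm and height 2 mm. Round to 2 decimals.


Shape: closed cylinder
Radius r = 3.8 mm, Height h = 2 mm
Formula: SA = 2*pi*r^2 + 2*pi*r*h = 2*pi*r*(r + h)
r + h = 5.8
2 * r * (r + h) = 2 * 3.8 * 5.8 = 44.08
SA = 44.08 * pi
SA = 138.48
138.48 mm^2


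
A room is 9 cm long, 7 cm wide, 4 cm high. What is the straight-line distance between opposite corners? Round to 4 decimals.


Shape: rectangular box (space diagonal)
l = 9 cm, w = 7 cm, h = 4 cm
Visualize: the diagonal of the base, then a right triangle with that diagonal and the height.
Formula: d = sqrt(l^2 + w^2 + h^2)
l^2 + w^2 + h^2 = 81 + 49 + 16 = 146
d = sqrt(146)
d = 12.083
12.083 cm


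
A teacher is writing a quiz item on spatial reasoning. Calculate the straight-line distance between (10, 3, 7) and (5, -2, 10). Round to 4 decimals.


3D distance between two points
P1 = (10, 3, 7), P2 = (5, -2, 10)
Formula: d = sqrt((x2-x1)^2 + (y2-y1)^2 + (z2-z1)^2)
dx = 5 - 10 = -5
dy = -2 - 3 = -5
dz = 10 - 7 = 3
dx^2 + dy^2 + dz^2 = 25 + 25 + 9 = 59
d = sqrt(59)
d = 7.6811
7.6811 units


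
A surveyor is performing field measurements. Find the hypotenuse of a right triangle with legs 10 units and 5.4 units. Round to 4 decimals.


Shape: right triangle
Legs a = 10 units, b = 5.4 units
Formula: c = sqrt(a^2 + b^2)
a^2 = 100, b^2 = 29.16
a^2 + b^2 = 129.16
c = sqrt(129.16)
c = 11.3649
11.3649 units


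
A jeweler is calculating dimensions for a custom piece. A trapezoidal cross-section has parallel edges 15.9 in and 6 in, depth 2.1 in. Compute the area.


Shape: trapezoid
Parallel sides a = 15.9 in, b = 6 in; Height h = 2.1 in
Formula: A = (a + b) * h / 2
a + b = 15.9 + 6 = 21.9
A = 21.9 * 2.1 / 2
A = 45.99 / 2
A = 22.995
22.995 in^2


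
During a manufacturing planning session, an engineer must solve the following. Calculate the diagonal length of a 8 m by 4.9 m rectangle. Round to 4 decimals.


Shape: rectangle (diagonal via Pythagoras)
Sides: 8 m and 4.9 m
Formula: d = sqrt(l^2 + w^2)
l^2 = 64, w^2 = 24.01
l^2 + w^2 = 88.01
d = sqrt(88.01)
d = 9.3814
9.3814 m


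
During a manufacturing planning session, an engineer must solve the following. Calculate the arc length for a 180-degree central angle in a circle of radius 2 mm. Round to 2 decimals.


Shape: circular arc
Radius r = 2 mm, Angle = 180 degrees
Formula: L = (angle/360) * 2 * pi * r
2 * pi * r = 4 * pi
L = (180/360) * 4 * pi
L = 2 * pi
L = 6.28
6.28 mm


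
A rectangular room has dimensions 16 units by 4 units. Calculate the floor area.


Shape: rectangle
Length l = 16 units, Width w = 4 units
Formula: A = l * w
A = 16 * 4
A = 64
64 units^2


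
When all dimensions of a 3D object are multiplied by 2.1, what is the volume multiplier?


Linear scale factor k = 2.1
Rule: under a linear scaling by k, volumes scale by k^3.
k^3 = 2.1 * 2.1 * 2.1
k^3 = 4.41 * 2.1
k^3 = 9.261
Volume scales by a factor of 9.261.
9.261 (dimensionless)


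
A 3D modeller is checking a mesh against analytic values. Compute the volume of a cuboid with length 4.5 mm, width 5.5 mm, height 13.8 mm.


Shape: rectangular prism
l = 4.5 mm, w = 5.5 mm, h = 13.8 mm
Formula: V = l * w * h
V = 4.5 * 5.5 * 13.8
V = 24.75 * 13.8
V = 341.55
341.55 mm^3


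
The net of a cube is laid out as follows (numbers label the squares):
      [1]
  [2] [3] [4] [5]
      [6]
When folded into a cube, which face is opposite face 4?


Net: cross layout. Take square 3 as the base (bottom).
Fold the four squares in the horizontal row up around 3: 2 -> left, 4 -> right, 5 wraps to the top.
Fold 1 and 6 up from 3: 1 -> back, 6 -> front.
Opposite pairs are therefore: (1, 6), (2, 4), (3, 5).
Face 4 is opposite face 2.
face 2


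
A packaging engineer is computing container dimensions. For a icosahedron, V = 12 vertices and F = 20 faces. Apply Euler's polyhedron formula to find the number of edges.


Polyhedron: icosahedron
Euler's formula for convex polyhedra: V - E + F = 2
Given: V = 12 vertices and F = 20 faces
Solve for E:
E = V + F - 2 = 12 + 20 - 2 = 30
30 edges


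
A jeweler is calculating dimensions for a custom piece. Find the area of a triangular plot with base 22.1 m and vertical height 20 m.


Shape: triangle
Base b = 22.1 m, Height h = 20 m
Formula: A = (1/2) * b * h
A = 0.5 * 22.1 * 20
A = 0.5 * 442
A = 221
221 m^2


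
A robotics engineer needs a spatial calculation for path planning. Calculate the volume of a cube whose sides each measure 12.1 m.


Shape: cube
Side s = 12.1 m
Formula: V = s^3
V = 12.1 * 12.1 * 12.1
V = 146.41 * 12.1
V = 1771.561
1771.561 m^3


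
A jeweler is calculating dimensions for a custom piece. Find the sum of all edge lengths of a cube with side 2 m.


Shape: cube
Side s = 2 m
A cube has 12 edges, all equal.
Formula: total edge length = 12 * s
Total = 12 * 2
Total = 24
24 m


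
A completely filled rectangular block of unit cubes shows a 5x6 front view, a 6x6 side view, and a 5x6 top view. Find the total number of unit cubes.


Orthographic views of a solid rectangular block:
Front view 5 x 6 -> length = 5, height = 6
Side view 6 x 6 -> width = 6, height = 6 (consistent)
Top view 5 x 6 -> confirms length = 5, width = 6
The block is 5 x 6 x 6.
Total unit cubes = 5 * 6 * 6 = 180
180 unit cubes


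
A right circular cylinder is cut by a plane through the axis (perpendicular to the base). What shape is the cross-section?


Solid: right circular cylinder
Cutting plane: through the axis (perpendicular to the base)
Visualize the intersection of the plane with the solid's surface.
The boundary of the cut region is a rectangle.
rectangle


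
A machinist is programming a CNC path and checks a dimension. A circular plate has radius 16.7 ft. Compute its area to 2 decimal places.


Shape: circle
Radius r = 16.7 ft
Formula: A = pi * r^2
r^2 = 16.7^2 = 278.89
A = pi * 278.89
A = 876.16
876.16 ft^2


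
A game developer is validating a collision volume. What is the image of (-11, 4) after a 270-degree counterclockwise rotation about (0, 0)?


Transformation: rotation about the origin
Original point: (-11, 4)
Rule for 270 deg counterclockwise: (x, y) -> (y, -x)
Apply: (-11, 4) -> (4, 11)
(4, 11)


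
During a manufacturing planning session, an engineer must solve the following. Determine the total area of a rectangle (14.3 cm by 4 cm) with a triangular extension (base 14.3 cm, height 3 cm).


Composite shape: rectangle + triangle
Rectangle area = 14.3 * 4 = 57.2
Triangle area = 0.5 * 14.3 * 3 = 21.45
Total = 57.2 + 21.45
Total = 78.65
78.65 cm^2


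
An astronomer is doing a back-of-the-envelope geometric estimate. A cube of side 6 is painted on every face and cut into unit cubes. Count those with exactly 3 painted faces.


Large cube: 6 x 6 x 6, cut into unit cubes.
Cubes with 3 painted faces are at the corners. A cube always has 8 corners.
Count = 8
8 unit cubes


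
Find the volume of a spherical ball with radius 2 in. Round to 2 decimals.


Shape: sphere
Radius r = 2 in
Formula: V = (4/3) * pi * r^3
r^3 = 8
(4/3) * 8 = 10.666667
V = 10.666667 * pi
V = 33.51
33.51 in^3


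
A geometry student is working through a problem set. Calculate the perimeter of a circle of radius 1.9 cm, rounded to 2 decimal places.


Shape: circle
Radius r = 1.9 cm
Formula: C = 2 * pi * r
C = 2 * pi * 1.9
C = 3.8 * pi
C = 11.94
11.94 cm


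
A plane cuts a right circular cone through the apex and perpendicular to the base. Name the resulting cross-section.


Solid: right circular cone
Cutting plane: through the apex and perpendicular to the base
Visualize the intersection of the plane with the solid's surface.
The boundary of the cut region is a isosceles triangle.
isosceles triangle


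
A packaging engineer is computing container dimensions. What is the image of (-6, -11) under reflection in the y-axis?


Transformation: reflection
Original point: (-6, -11)
Rule for reflection over the y-axis: (x, y) -> (-x, y)
Apply: (-6, -11) -> (6, -11)
(6, -11)


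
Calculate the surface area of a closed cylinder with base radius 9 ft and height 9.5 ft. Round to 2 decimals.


Shape: closed cylinder
Radius r = 9 ft, Height h = 9.5 ft
Formula: SA = 2*pi*r^2 + 2*pi*r*h = 2*pi*r*(r + h)
r + h = 18.5
2 * r * (r + h) = 2 * 9 * 18.5 = 333
SA = 333 * pi
SA = 1046.15
1046.15 ft^2


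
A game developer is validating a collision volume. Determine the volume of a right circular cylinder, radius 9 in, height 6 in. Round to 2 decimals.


Shape: cylinder
Radius r = 9 in, Height h = 6 in
Formula: V = pi * r^2 * h
r^2 = 81
V = pi * 81 * 6
V = 486 * pi
V = 1526.81
1526.81 in^3


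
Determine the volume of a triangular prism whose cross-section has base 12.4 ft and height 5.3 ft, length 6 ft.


Shape: triangular prism
Triangle base = 12.4 ft, triangle height = 5.3 ft, prism length L = 6 ft
Formula: V = (1/2 * b * h_tri) * L
Cross-section area = 0.5 * 12.4 * 5.3 = 32.86
V = 32.86 * 6
V = 197.16
197.16 ft^3


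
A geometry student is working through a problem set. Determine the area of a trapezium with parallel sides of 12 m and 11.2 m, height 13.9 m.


Shape: trapezoid
Parallel sides a = 12 m, b = 11.2 m; Height h = 13.9 m
Formula: A = (a + b) * h / 2
a + b = 12 + 11.2 = 23.2
A = 23.2 * 13.9 / 2
A = 322.48 / 2
A = 161.24
161.24 m^2


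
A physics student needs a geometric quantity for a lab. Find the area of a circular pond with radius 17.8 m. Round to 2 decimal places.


Shape: circle
Radius r = 17.8 m
Formula: A = pi * r^2
r^2 = 17.8^2 = 316.84
A = pi * 316.84
A = 995.38
995.38 m^2


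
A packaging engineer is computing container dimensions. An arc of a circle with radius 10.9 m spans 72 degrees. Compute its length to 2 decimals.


Shape: circular arc
Radius r = 10.9 m, Angle = 72 degrees
Formula: L = (angle/360) * 2 * pi * r
2 * pi * r = 21.8 * pi
L = (72/360) * 21.8 * pi
L = 4.36 * pi
L = 13.7
13.7 m


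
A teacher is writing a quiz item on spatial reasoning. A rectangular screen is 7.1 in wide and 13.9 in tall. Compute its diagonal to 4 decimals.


Shape: rectangle (diagonal via Pythagoras)
Sides: 7.1 in and 13.9 in
Formula: d = sqrt(l^2 + w^2)
l^2 = 50.41, w^2 = 193.21
l^2 + w^2 = 243.62
d = sqrt(243.62)
d = 15.6083
15.6083 in


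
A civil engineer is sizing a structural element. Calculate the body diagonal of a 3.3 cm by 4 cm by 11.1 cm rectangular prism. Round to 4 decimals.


Shape: rectangular box (space diagonal)
l = 3.3 cm, w = 4 cm, h = 11.1 cm
Visualize: the diagonal of the base, then a right triangle with that diagonal and the height.
Formula: d = sqrt(l^2 + w^2 + h^2)
l^2 + w^2 + h^2 = 10.89 + 16 + 123.21 = 150.1
d = sqrt(150.1)
d = 12.2515
12.2515 cm


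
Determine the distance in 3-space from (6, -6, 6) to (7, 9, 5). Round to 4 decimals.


3D distance between two points
P1 = (6, -6, 6), P2 = (7, 9, 5)
Formula: d = sqrt((x2-x1)^2 + (y2-y1)^2 + (z2-z1)^2)
dx = 7 - 6 = 1
dy = 9 - -6 = 15
dz = 5 - 6 = -1
dx^2 + dy^2 + dz^2 = 1 + 225 + 1 = 227
d = sqrt(227)
d = 15.0665
15.0665 units


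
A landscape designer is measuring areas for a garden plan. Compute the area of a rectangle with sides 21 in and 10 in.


Shape: rectangle
Length l = 21 in, Width w = 10 in
Formula: A = l * w
A = 21 * 10
A = 210
210 in^2


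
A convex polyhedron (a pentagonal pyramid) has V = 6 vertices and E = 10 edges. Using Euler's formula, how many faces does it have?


Polyhedron: pentagonal pyramid
Euler's formula for convex polyhedra: V - E + F = 2
Given: V = 6 vertices and E = 10 edges
Solve for F:
F = 2 + E - V = 2 + 10 - 6 = 6
6 faces


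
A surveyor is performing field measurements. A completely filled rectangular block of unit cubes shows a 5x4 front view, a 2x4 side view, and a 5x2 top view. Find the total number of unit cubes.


Orthographic views of a solid rectangular block:
Front view 5 x 4 -> length = 5, height = 4
Side view 2 x 4 -> width = 2, height = 4 (consistent)
Top view 5 x 2 -> confirms length = 5, width = 2
The block is 5 x 2 x 4.
Total unit cubes = 5 * 2 * 4 = 40
40 unit cubes


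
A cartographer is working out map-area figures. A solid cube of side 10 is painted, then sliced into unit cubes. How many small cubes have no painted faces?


Large cube: 10 x 10 x 10, cut into unit cubes.
n = 10, so n - 2 = 8
Unpainted cubes form the interior (n - 2)^3 block.
(n - 2)^3 = 8^3 = 512
512 unit cubes


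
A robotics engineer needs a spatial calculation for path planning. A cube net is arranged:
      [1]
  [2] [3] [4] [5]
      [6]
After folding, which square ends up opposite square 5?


Net: cross layout. Take square 3 as the base (bottom).
Fold the four squares in the horizontal row up around 3: 2 -> left, 4 -> right, 5 wraps to the top.
Fold 1 and 6 up from 3: 1 -> back, 6 -> front.
Opposite pairs are therefore: (1, 6), (2, 4), (3, 5).
Face 5 is opposite face 3.
face 3


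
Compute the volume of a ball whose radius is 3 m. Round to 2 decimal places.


Shape: sphere
Radius r = 3 m
Formula: V = (4/3) * pi * r^3
r^3 = 27
(4/3) * 27 = 36
V = 36 * pi
V = 113.1
113.1 m^3


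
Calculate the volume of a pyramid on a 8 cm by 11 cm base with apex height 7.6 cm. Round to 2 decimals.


Shape: rectangular pyramid
Base: 8 cm x 11 cm, Height h = 7.6 cm
Formula: V = (1/3) * base_area * h
base_area = 8 * 11 = 88
base_area * h = 88 * 7.6 = 668.8
V = 668.8 / 3
V = 222.93
222.93 cm^3


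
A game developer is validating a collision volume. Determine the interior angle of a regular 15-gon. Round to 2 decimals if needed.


Shape: regular pentadecagon (15 sides)
Formula: interior angle = (n - 2) * 180 / n
(n - 2) = 13
(n - 2) * 180 = 2340
angle = 2340 / 15
angle = 156
156 degrees


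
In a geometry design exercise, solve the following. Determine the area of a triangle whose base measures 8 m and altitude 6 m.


Shape: triangle
Base b = 8 m, Height h = 6 m
Formula: A = (1/2) * b * h
A = 0.5 * 8 * 6
A = 0.5 * 48
A = 24
24 m^2


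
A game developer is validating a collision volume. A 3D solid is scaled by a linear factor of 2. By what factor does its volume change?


Linear scale factor k = 2
Rule: under a linear scaling by k, volumes scale by k^3.
k^3 = 2 * 2 * 2
k^3 = 4 * 2
k^3 = 8
Volume scales by a factor of 8.
8 (dimensionless)


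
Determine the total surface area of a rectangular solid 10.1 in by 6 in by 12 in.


Shape: rectangular prism
l = 10.1 in, w = 6 in, h = 12 in
Formula: SA = 2(lw + lh + wh)
lw = 60.6, lh = 121.2, wh = 72
lw + lh + wh = 253.8
SA = 2 * 253.8
SA = 507.6
507.6 in^2


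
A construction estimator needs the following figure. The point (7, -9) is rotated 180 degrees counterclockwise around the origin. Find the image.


Transformation: rotation about the origin
Original point: (7, -9)
Rule for 180 deg: (x, y) -> (-x, -y)
Apply: (7, -9) -> (-7, 9)
(-7, 9)


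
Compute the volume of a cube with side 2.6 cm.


Shape: cube
Side s = 2.6 cm
Formula: V = s^3
V = 2.6 * 2.6 * 2.6
V = 6.76 * 2.6
V = 17.576
17.576 cm^3


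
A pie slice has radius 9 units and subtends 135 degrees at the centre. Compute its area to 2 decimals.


Shape: circular sector
Radius r = 9 units, Angle = 135 degrees
Formula: A = (angle/360) * pi * r^2
r^2 = 81
Fraction of circle = 135/360
A = (135/360) * pi * 81
A = 30.375 * pi
A = 95.43
95.43 units^2


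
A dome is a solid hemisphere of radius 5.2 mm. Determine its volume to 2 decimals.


Shape: hemisphere (half of a sphere)
Radius r = 5.2 mm
Formula: V = (1/2) * (4/3) * pi * r^3 = (2/3) * pi * r^3
r^3 = 140.608
(2/3) * 140.608 = 93.738667
V = 93.738667 * pi
V = 294.49
294.49 mm^3


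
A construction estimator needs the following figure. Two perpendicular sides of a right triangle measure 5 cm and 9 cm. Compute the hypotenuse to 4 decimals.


Shape: right triangle
Legs a = 5 cm, b = 9 cm
Formula: c = sqrt(a^2 + b^2)
a^2 = 25, b^2 = 81
a^2 + b^2 = 106
c = sqrt(106)
c = 10.2956
10.2956 cm


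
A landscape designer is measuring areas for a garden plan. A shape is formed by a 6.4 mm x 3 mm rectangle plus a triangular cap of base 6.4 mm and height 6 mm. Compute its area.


Composite shape: rectangle + triangle
Rectangle area = 6.4 * 3 = 19.2
Triangle area = 0.5 * 6.4 * 6 = 19.2
Total = 19.2 + 19.2
Total = 38.4
38.4 mm^2


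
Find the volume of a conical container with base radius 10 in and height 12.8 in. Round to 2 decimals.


Shape: cone
Radius r = 10 in, Height h = 12.8 in
Formula: V = (1/3) * pi * r^2 * h
r^2 = 100
pi * r^2 * h = pi * 100 * 12.8 = 1280 * pi
V = 1280 * pi / 3
V = 1340.41
1340.41 in^3


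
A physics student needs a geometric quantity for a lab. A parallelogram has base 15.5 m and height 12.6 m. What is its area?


Shape: parallelogram
Base b = 15.5 m, Height h = 12.6 m
Formula: A = b * h
A = 15.5 * 12.6
A = 195.3
195.3 m^2


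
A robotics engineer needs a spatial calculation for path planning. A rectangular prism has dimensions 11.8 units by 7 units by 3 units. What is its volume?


Shape: rectangular prism
l = 11.8 units, w = 7 units, h = 3 units
Formula: V = l * w * h
V = 11.8 * 7 * 3
V = 82.6 * 3
V = 247.8
247.8 units^3


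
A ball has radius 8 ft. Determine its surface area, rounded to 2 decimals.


Shape: sphere
Radius r = 8 ft
Formula: SA = 4 * pi * r^2
r^2 = 64
SA = 4 * pi * 64
SA = 256 * pi
SA = 804.25
804.25 ft^2


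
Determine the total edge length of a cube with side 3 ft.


Shape: cube
Side s = 3 ft
A cube has 12 edges, all equal.
Formula: total edge length = 12 * s
Total = 12 * 3
Total = 36
36 ft


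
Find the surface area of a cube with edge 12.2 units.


Shape: cube
Side s = 12.2 units
A cube has 6 square faces.
Formula: SA = 6 * s^2
s^2 = 148.84
SA = 6 * 148.84
SA = 893.04
893.04 units^2


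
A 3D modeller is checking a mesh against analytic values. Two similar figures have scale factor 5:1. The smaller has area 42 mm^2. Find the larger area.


Linear scale factor k = 5
Original area = 42 mm^2
Rule: under a linear scaling by k, areas scale by k^2.
k^2 = 5^2 = 25
New area = 42 * 25
New area = 1050
1050 mm^2


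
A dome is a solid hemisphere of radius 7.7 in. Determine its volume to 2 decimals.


Shape: hemisphere (half of a sphere)
Radius r = 7.7 in
Formula: V = (1/2) * (4/3) * pi * r^3 = (2/3) * pi * r^3
r^3 = 456.533
(2/3) * 456.533 = 304.355333
V = 304.355333 * pi
V = 956.16
956.16 in^3


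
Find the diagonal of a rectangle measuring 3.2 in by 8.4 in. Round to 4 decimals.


Shape: rectangle (diagonal via Pythagoras)
Sides: 3.2 in and 8.4 in
Formula: d = sqrt(l^2 + w^2)
l^2 = 10.24, w^2 = 70.56
l^2 + w^2 = 80.8
d = sqrt(80.8)
d = 8.9889
8.9889 in


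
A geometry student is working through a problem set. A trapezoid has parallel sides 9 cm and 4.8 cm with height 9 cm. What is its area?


Shape: trapezoid
Parallel sides a = 9 cm, b = 4.8 cm; Height h = 9 cm
Formula: A = (a + b) * h / 2
a + b = 9 + 4.8 = 13.8
A = 13.8 * 9 / 2
A = 124.2 / 2
A = 62.1
62.1 cm^2


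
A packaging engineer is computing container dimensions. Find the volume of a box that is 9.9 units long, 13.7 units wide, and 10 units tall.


Shape: rectangular prism
l = 9.9 units, w = 13.7 units, h = 10 units
Formula: V = l * w * h
V = 9.9 * 13.7 * 10
V = 135.63 * 10
V = 1356.3
1356.3 units^3


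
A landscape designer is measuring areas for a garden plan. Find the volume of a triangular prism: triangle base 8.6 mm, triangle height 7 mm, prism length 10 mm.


Shape: triangular prism
Triangle base = 8.6 mm, triangle height = 7 mm, prism length L = 10 mm
Formula: V = (1/2 * b * h_tri) * L
Cross-section area = 0.5 * 8.6 * 7 = 30.1
V = 30.1 * 10
V = 301
301 mm^3


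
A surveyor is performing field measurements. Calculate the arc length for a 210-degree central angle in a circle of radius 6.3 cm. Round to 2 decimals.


Shape: circular arc
Radius r = 6.3 cm, Angle = 210 degrees
Formula: L = (angle/360) * 2 * pi * r
2 * pi * r = 12.6 * pi
L = (210/360) * 12.6 * pi
L = 7.35 * pi
L = 23.09
23.09 cm


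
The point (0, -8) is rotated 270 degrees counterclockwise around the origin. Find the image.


Transformation: rotation about the origin
Original point: (0, -8)
Rule for 270 deg counterclockwise: (x, y) -> (y, -x)
Apply: (0, -8) -> (-8, 0)
(-8, 0)


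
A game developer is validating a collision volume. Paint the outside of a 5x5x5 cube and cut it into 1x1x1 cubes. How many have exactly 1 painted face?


Large cube: 5 x 5 x 5, cut into unit cubes.
n = 5, so n - 2 = 3
Cubes with 1 painted face lie in the interior of each face.
A cube has 6 faces; each contributes (n - 2)^2 = 9 such cubes.
Count = 6 * 9 = 54
54 unit cubes


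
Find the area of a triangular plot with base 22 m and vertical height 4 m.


Shape: triangle
Base b = 22 m, Height h = 4 m
Formula: A = (1/2) * b * h
A = 0.5 * 22 * 4
A = 0.5 * 88
A = 44
44 m^2


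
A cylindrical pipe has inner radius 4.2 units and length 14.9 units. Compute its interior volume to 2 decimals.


Shape: cylinder
Radius r = 4.2 units, Height h = 14.9 units
Formula: V = pi * r^2 * h
r^2 = 17.64
V = pi * 17.64 * 14.9
V = 262.836 * pi
V = 825.72
825.72 units^3


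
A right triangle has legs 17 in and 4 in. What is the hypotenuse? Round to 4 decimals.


Shape: right triangle
Legs a = 17 in, b = 4 in
Formula: c = sqrt(a^2 + b^2)
a^2 = 289, b^2 = 16
a^2 + b^2 = 305
c = sqrt(305)
c = 17.4642
17.4642 in


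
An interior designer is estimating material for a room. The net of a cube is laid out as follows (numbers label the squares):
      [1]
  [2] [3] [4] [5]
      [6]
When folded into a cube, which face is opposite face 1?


Net: cross layout. Take square 3 as the base (bottom).
Fold the four squares in the horizontal row up around 3: 2 -> left, 4 -> right, 5 wraps to the top.
Fold 1 and 6 up from 3: 1 -> back, 6 -> front.
Opposite pairs are therefore: (1, 6), (2, 4), (3, 5).
Face 1 is opposite face 6.
face 6


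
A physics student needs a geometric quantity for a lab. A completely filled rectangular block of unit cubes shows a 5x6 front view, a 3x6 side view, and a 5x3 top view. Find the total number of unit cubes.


Orthographic views of a solid rectangular block:
Front view 5 x 6 -> length = 5, height = 6
Side view 3 x 6 -> width = 3, height = 6 (consistent)
Top view 5 x 3 -> confirms length = 5, width = 3
The block is 5 x 3 x 6.
Total unit cubes = 5 * 3 * 6 = 90
90 unit cubes


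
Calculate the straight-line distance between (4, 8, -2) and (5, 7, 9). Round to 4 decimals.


3D distance between two points
P1 = (4, 8, -2), P2 = (5, 7, 9)
Formula: d = sqrt((x2-x1)^2 + (y2-y1)^2 + (z2-z1)^2)
dx = 5 - 4 = 1
dy = 7 - 8 = -1
dz = 9 - -2 = 11
dx^2 + dy^2 + dz^2 = 1 + 1 + 121 = 123
d = sqrt(123)
d = 11.0905
11.0905 units


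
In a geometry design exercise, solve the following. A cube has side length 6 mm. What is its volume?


Shape: cube
Side s = 6 mm
Formula: V = s^3
V = 6 * 6 * 6
V = 36 * 6
V = 216
216 mm^3


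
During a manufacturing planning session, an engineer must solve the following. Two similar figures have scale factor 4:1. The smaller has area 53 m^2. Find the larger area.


Linear scale factor k = 4
Original area = 53 m^2
Rule: under a linear scaling by k, areas scale by k^2.
k^2 = 4^2 = 16
New area = 53 * 16
New area = 848
848 m^2


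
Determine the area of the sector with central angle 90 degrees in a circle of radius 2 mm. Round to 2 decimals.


Shape: circular sector
Radius r = 2 mm, Angle = 90 degrees
Formula: A = (angle/360) * pi * r^2
r^2 = 4
Fraction of circle = 90/360
A = (90/360) * pi * 4
A = 1 * pi
A = 3.14
3.14 mm^2


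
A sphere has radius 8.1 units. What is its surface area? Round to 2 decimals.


Shape: sphere
Radius r = 8.1 units
Formula: SA = 4 * pi * r^2
r^2 = 65.61
SA = 4 * pi * 65.61
SA = 262.44 * pi
SA = 824.48
824.48 units^2


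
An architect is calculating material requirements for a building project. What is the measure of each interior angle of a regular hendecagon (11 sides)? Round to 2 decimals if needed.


Shape: regular hendecagon (11 sides)
Formula: interior angle = (n - 2) * 180 / n
(n - 2) = 9
(n - 2) * 180 = 1620
angle = 1620 / 11
angle = 147.27
147.27 degrees


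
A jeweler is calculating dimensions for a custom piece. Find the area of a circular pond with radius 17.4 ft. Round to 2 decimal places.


Shape: circle
Radius r = 17.4 ft
Formula: A = pi * r^2
r^2 = 17.4^2 = 302.76
A = pi * 302.76
A = 951.15
951.15 ft^2


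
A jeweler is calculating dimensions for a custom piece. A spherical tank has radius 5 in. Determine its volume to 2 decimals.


Shape: sphere
Radius r = 5 in
Formula: V = (4/3) * pi * r^3
r^3 = 125
(4/3) * 125 = 166.666667
V = 166.666667 * pi
V = 523.6
523.6 in^3


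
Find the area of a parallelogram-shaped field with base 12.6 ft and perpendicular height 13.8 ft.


Shape: parallelogram
Base b = 12.6 ft, Height h = 13.8 ft
Formula: A = b * h
A = 12.6 * 13.8
A = 173.88
173.88 ft^2


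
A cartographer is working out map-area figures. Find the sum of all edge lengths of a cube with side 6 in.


Shape: cube
Side s = 6 in
A cube has 12 edges, all equal.
Formula: total edge length = 12 * s
Total = 12 * 6
Total = 72
72 in


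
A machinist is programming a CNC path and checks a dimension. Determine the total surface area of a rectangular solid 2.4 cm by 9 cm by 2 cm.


Shape: rectangular prism
l = 2.4 cm, w = 9 cm, h = 2 cm
Formula: SA = 2(lw + lh + wh)
lw = 21.6, lh = 4.8, wh = 18
lw + lh + wh = 44.4
SA = 2 * 44.4
SA = 88.8
88.8 cm^2


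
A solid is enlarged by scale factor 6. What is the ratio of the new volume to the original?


Linear scale factor k = 6
Rule: under a linear scaling by k, volumes scale by k^3.
k^3 = 6 * 6 * 6
k^3 = 36 * 6
k^3 = 216
Volume scales by a factor of 216.
216 (dimensionless)


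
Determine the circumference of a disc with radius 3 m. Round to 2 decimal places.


Shape: circle
Radius r = 3 m
Formula: C = 2 * pi * r
C = 2 * pi * 3
C = 6 * pi
C = 18.85
18.85 m


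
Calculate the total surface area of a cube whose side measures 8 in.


Shape: cube
Side s = 8 in
A cube has 6 square faces.
Formula: SA = 6 * s^2
s^2 = 64
SA = 6 * 64
SA = 384
384 in^2


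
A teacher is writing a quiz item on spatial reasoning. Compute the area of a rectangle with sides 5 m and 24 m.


Shape: rectangle
Length l = 5 m, Width w = 24 m
Formula: A = l * w
A = 5 * 24
A = 120
120 m^2


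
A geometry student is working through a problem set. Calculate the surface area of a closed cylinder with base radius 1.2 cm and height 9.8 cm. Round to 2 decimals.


Shape: closed cylinder
Radius r = 1.2 cm, Height h = 9.8 cm
Formula: SA = 2*pi*r^2 + 2*pi*r*h = 2*pi*r*(r + h)
r + h = 11
2 * r * (r + h) = 2 * 1.2 * 11 = 26.4
SA = 26.4 * pi
SA = 82.94
82.94 cm^2


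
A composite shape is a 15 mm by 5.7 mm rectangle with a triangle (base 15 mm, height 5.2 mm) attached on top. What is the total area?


Composite shape: rectangle + triangle
Rectangle area = 15 * 5.7 = 85.5
Triangle area = 0.5 * 15 * 5.2 = 39
Total = 85.5 + 39
Total = 124.5
124.5 mm^2


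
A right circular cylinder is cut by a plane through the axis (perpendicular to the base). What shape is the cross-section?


Solid: right circular cylinder
Cutting plane: through the axis (perpendicular to the base)
Visualize the intersection of the plane with the solid's surface.
The boundary of the cut region is a rectangle.
rectangle


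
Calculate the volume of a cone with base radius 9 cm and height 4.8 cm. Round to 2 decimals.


Shape: cone
Radius r = 9 cm, Height h = 4.8 cm
Formula: V = (1/3) * pi * r^2 * h
r^2 = 81
pi * r^2 * h = pi * 81 * 4.8 = 388.8 * pi
V = 388.8 * pi / 3
V = 407.15
407.15 cm^3


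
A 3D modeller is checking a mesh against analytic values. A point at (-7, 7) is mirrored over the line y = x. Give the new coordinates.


Transformation: reflection
Original point: (-7, 7)
Rule for reflection over y = x: (x, y) -> (y, x)
Apply: (-7, 7) -> (7, -7)
(7, -7)


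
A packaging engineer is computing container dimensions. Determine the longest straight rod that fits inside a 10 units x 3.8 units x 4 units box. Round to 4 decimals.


Shape: rectangular box (space diagonal)
l = 10 units, w = 3.8 units, h = 4 units
Visualize: the diagonal of the base, then a right triangle with that diagonal and the height.
Formula: d = sqrt(l^2 + w^2 + h^2)
l^2 + w^2 + h^2 = 100 + 14.44 + 16 = 130.44
d = sqrt(130.44)
d = 11.421
11.421 units


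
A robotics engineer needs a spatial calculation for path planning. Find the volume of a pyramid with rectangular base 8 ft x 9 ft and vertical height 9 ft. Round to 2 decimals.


Shape: rectangular pyramid
Base: 8 ft x 9 ft, Height h = 9 ft
Formula: V = (1/3) * base_area * h
base_area = 8 * 9 = 72
base_area * h = 72 * 9 = 648
V = 648 / 3
V = 216
216 ft^3


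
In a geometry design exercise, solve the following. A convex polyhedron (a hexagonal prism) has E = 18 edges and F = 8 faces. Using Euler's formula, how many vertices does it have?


Polyhedron: hexagonal prism
Euler's formula for convex polyhedra: V - E + F = 2
Given: E = 18 edges and F = 8 faces
Solve for V:
V = 2 + E - F = 2 + 18 - 8 = 12
12 vertices


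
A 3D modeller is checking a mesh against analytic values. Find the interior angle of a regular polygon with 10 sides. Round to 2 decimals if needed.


Shape: regular decagon (10 sides)
Formula: interior angle = (n - 2) * 180 / n
(n - 2) = 8
(n - 2) * 180 = 1440
angle = 1440 / 10
angle = 144
144 degrees


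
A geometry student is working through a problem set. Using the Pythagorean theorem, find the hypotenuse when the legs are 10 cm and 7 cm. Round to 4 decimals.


Shape: right triangle
Legs a = 10 cm, b = 7 cm
Formula: c = sqrt(a^2 + b^2)
a^2 = 100, b^2 = 49
a^2 + b^2 = 149
c = sqrt(149)
c = 12.2066
12.2066 cm


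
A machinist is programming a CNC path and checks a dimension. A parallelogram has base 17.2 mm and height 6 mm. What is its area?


Shape: parallelogram
Base b = 17.2 mm, Height h = 6 mm
Formula: A = b * h
A = 17.2 * 6
A = 103.2
103.2 mm^2


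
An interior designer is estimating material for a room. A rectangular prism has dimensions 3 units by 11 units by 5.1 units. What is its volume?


Shape: rectangular prism
l = 3 units, w = 11 units, h = 5.1 units
Formula: V = l * w * h
V = 3 * 11 * 5.1
V = 33 * 5.1
V = 168.3
168.3 units^3


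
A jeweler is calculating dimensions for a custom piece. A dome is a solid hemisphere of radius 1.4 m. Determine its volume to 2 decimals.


Shape: hemisphere (half of a sphere)
Radius r = 1.4 m
Formula: V = (1/2) * (4/3) * pi * r^3 = (2/3) * pi * r^3
r^3 = 2.744
(2/3) * 2.744 = 1.829333
V = 1.829333 * pi
V = 5.75
5.75 m^3


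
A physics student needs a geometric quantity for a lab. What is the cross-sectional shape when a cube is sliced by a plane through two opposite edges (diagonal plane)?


Solid: cube
Cutting plane: through two opposite edges (diagonal plane)
Visualize the intersection of the plane with the solid's surface.
The boundary of the cut region is a rectangle.
rectangle


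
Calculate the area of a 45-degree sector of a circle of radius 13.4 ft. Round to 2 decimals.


Shape: circular sector
Radius r = 13.4 ft, Angle = 45 degrees
Formula: A = (angle/360) * pi * r^2
r^2 = 179.56
Fraction of circle = 45/360
A = (45/360) * pi * 179.56
A = 22.445 * pi
A = 70.51
70.51 ft^2


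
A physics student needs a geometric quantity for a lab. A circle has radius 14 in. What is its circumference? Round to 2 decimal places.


Shape: circle
Radius r = 14 in
Formula: C = 2 * pi * r
C = 2 * pi * 14
C = 28 * pi
C = 87.96
87.96 in


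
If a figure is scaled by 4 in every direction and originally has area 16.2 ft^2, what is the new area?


Linear scale factor k = 4
Original area = 16.2 ft^2
Rule: under a linear scaling by k, areas scale by k^2.
k^2 = 4^2 = 16
New area = 16.2 * 16
New area = 259.2
259.2 ft^2


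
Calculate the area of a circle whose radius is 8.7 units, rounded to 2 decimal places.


Shape: circle
Radius r = 8.7 units
Formula: A = pi * r^2
r^2 = 8.7^2 = 75.69
A = pi * 75.69
A = 237.79
237.79 units^2


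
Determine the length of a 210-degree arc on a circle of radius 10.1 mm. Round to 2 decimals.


Shape: circular arc
Radius r = 10.1 mm, Angle = 210 degrees
Formula: L = (angle/360) * 2 * pi * r
2 * pi * r = 20.2 * pi
L = (210/360) * 20.2 * pi
L = 11.783333 * pi
L = 37.02
37.02 mm


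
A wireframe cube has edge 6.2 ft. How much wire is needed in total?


Shape: cube
Side s = 6.2 ft
A cube has 12 edges, all equal.
Formula: total edge length = 12 * s
Total = 12 * 6.2
Total = 74.4
74.4 ft


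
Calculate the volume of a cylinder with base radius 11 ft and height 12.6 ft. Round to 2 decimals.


Shape: cylinder
Radius r = 11 ft, Height h = 12.6 ft
Formula: V = pi * r^2 * h
r^2 = 121
V = pi * 121 * 12.6
V = 1524.6 * pi
V = 4789.67
4789.67 ft^3


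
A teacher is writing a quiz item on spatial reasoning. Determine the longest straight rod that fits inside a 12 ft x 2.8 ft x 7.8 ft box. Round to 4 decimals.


Shape: rectangular box (space diagonal)
l = 12 ft, w = 2.8 ft, h = 7.8 ft
Visualize: the diagonal of the base, then a right triangle with that diagonal and the height.
Formula: d = sqrt(l^2 + w^2 + h^2)
l^2 + w^2 + h^2 = 144 + 7.84 + 60.84 = 212.68
d = sqrt(212.68)
d = 14.5836
14.5836 ft


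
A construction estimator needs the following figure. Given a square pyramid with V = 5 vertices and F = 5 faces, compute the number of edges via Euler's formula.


Polyhedron: square pyramid
Euler's formula for convex polyhedra: V - E + F = 2
Given: V = 5 vertices and F = 5 faces
Solve for E:
E = V + F - 2 = 5 + 5 - 2 = 8
8 edges


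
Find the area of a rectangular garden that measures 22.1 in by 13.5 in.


Shape: rectangle
Length l = 22.1 in, Width w = 13.5 in
Formula: A = l * w
A = 22.1 * 13.5
A = 298.35
298.35 in^2


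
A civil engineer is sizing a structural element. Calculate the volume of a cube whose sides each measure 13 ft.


Shape: cube
Side s = 13 ft
Formula: V = s^3
V = 13 * 13 * 13
V = 169 * 13
V = 2197
2197 ft^3


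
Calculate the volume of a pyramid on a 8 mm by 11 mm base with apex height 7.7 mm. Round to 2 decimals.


Shape: rectangular pyramid
Base: 8 mm x 11 mm, Height h = 7.7 mm
Formula: V = (1/3) * base_area * h
base_area = 8 * 11 = 88
base_area * h = 88 * 7.7 = 677.6
V = 677.6 / 3
V = 225.87
225.87 mm^3


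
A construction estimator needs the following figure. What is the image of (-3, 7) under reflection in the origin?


Transformation: reflection
Original point: (-3, 7)
Rule for reflection through the origin: (x, y) -> (-x, -y)
Apply: (-3, 7) -> (3, -7)
(3, -7)


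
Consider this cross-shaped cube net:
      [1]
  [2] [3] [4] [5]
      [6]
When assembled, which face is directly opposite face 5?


Net: cross layout. Take square 3 as the base (bottom).
Fold the four squares in the horizontal row up around 3: 2 -> left, 4 -> right, 5 wraps to the top.
Fold 1 and 6 up from 3: 1 -> back, 6 -> front.
Opposite pairs are therefore: (1, 6), (2, 4), (3, 5).
Face 5 is opposite face 3.
face 3


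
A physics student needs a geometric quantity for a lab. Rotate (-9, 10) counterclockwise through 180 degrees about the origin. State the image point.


Transformation: rotation about the origin
Original point: (-9, 10)
Rule for 180 deg: (x, y) -> (-x, -y)
Apply: (-9, 10) -> (9, -10)
(9, -10)


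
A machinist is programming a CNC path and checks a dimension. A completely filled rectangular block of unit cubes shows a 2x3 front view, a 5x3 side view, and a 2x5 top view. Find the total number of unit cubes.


Orthographic views of a solid rectangular block:
Front view 2 x 3 -> length = 2, height = 3
Side view 5 x 3 -> width = 5, height = 3 (consistent)
Top view 2 x 5 -> confirms length = 2, width = 5
The block is 2 x 5 x 3.
Total unit cubes = 2 * 5 * 3 = 30
30 unit cubes


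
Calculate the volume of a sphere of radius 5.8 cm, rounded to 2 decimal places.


Shape: sphere
Radius r = 5.8 cm
Formula: V = (4/3) * pi * r^3
r^3 = 195.112
(4/3) * 195.112 = 260.149333
V = 260.149333 * pi
V = 817.28
817.28 cm^3


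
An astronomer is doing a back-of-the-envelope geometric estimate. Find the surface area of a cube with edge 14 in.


Shape: cube
Side s = 14 in
A cube has 6 square faces.
Formula: SA = 6 * s^2
s^2 = 196
SA = 6 * 196
SA = 1176
1176 in^2


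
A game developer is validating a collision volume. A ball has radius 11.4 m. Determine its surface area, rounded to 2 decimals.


Shape: sphere
Radius r = 11.4 m
Formula: SA = 4 * pi * r^2
r^2 = 129.96
SA = 4 * pi * 129.96
SA = 519.84 * pi
SA = 1633.13
1633.13 m^2


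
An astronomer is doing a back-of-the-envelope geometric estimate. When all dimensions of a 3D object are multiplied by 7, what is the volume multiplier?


Linear scale factor k = 7
Rule: under a linear scaling by k, volumes scale by k^3.
k^3 = 7 * 7 * 7
k^3 = 49 * 7
k^3 = 343
Volume scales by a factor of 343.
343 (dimensionless)


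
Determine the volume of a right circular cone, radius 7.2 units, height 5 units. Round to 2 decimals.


Shape: cone
Radius r = 7.2 units, Height h = 5 units
Formula: V = (1/3) * pi * r^2 * h
r^2 = 51.84
pi * r^2 * h = pi * 51.84 * 5 = 259.2 * pi
V = 259.2 * pi / 3
V = 271.43
271.43 units^3


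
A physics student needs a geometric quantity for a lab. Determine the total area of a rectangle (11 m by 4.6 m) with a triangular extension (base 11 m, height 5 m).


Composite shape: rectangle + triangle
Rectangle area = 11 * 4.6 = 50.6
Triangle area = 0.5 * 11 * 5 = 27.5
Total = 50.6 + 27.5
Total = 78.1
78.1 m^2


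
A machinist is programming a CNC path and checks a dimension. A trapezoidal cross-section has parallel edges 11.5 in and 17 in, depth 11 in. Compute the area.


Shape: trapezoid
Parallel sides a = 11.5 in, b = 17 in; Height h = 11 in
Formula: A = (a + b) * h / 2
a + b = 11.5 + 17 = 28.5
A = 28.5 * 11 / 2
A = 313.5 / 2
A = 156.75
156.75 in^2


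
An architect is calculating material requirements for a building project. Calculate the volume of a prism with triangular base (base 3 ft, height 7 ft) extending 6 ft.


Shape: triangular prism
Triangle base = 3 ft, triangle height = 7 ft, prism length L = 6 ft
Formula: V = (1/2 * b * h_tri) * L
Cross-section area = 0.5 * 3 * 7 = 10.5
V = 10.5 * 6
V = 63
63 ft^3


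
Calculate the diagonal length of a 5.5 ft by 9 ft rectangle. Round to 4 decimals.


Shape: rectangle (diagonal via Pythagoras)
Sides: 5.5 ft and 9 ft
Formula: d = sqrt(l^2 + w^2)
l^2 = 30.25, w^2 = 81
l^2 + w^2 = 111.25
d = sqrt(111.25)
d = 10.5475
10.5475 ft


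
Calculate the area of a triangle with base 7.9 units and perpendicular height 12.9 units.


Shape: triangle
Base b = 7.9 units, Height h = 12.9 units
Formula: A = (1/2) * b * h
A = 0.5 * 7.9 * 12.9
A = 0.5 * 101.91
A = 50.955
50.955 units^2


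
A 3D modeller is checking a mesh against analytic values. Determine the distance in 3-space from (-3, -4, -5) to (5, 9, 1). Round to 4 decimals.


3D distance between two points
P1 = (-3, -4, -5), P2 = (5, 9, 1)
Formula: d = sqrt((x2-x1)^2 + (y2-y1)^2 + (z2-z1)^2)
dx = 5 - -3 = 8
dy = 9 - -4 = 13
dz = 1 - -5 = 6
dx^2 + dy^2 + dz^2 = 64 + 169 + 36 = 269
d = sqrt(269)
d = 16.4012
16.4012 units


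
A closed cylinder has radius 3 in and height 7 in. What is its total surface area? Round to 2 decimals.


Shape: closed cylinder
Radius r = 3 in, Height h = 7 in
Formula: SA = 2*pi*r^2 + 2*pi*r*h = 2*pi*r*(r + h)
r + h = 10
2 * r * (r + h) = 2 * 3 * 10 = 60
SA = 60 * pi
SA = 188.5
188.5 in^2
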